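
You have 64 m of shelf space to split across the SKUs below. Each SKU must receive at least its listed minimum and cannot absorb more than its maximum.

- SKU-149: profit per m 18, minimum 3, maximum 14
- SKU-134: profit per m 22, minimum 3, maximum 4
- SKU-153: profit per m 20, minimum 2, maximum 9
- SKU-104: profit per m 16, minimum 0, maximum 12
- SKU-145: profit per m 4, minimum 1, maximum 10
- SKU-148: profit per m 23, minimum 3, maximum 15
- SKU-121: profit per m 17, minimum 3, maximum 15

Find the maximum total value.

Meeting every minimum uses 3+3+2+0+1+3+3 = 15 m, leaving 49.
Highest profit per m first: SKU-148 23 > SKU-134 22 > SKU-153 20 > SKU-149 18 > SKU-121 17 > SKU-104 16 > SKU-145 4.
Give SKU-148 12 more to hit its cap of 15 ; 37 left.
SKU-134: +1 to 4 (cap) ; 36 left.
SKU-153 takes 7 more to reach its cap of 9 ; 29 left.
SKU-149 takes 11 more to reach its cap of 14 ; 18 left.
Give SKU-121 12 more to hit its cap of 15 ; 6 left.
SKU-104 has room for 12 more but only 6 remain, so it gets 6.
Total = 18×14 + 22×4 + 20×9 + 16×6 + 4×1 + 23×15 + 17×15 = 1220.

1220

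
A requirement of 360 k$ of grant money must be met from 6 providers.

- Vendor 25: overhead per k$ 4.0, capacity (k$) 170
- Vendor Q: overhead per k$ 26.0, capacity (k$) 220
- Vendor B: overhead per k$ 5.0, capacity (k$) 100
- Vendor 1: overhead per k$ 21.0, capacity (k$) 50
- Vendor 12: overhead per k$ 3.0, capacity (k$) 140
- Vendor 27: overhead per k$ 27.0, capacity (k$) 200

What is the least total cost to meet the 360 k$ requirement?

Cheapest first:
Take 140 from Vendor 12 at 3.0 — need 220 more.
Vendor 25 (4.0): use full 170 — 50 k$ to go.
Vendor B (5.0): take the remaining 50 — done.
Vendor 1, Vendor Q, Vendor 27: unused.
Cost = 140×3.0 + 170×4.0 + 50×5.0 = 1350.

1350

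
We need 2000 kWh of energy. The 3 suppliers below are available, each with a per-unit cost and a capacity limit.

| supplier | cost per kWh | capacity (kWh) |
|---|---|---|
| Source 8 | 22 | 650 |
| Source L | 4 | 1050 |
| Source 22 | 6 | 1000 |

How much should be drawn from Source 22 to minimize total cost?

Fill from the cheapest supplier first.
Source L at 4: take all 1050 kWh — 950 still needed.
Take 950 from Source 22 at 6 to finish.
Source 8: unused.

950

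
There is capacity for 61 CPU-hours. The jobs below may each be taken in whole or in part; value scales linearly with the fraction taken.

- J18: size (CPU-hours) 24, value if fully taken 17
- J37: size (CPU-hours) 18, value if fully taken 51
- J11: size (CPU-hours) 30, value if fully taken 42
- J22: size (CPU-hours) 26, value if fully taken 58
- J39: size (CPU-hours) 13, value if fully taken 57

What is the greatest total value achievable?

171.6

Sort by value density: J39 57/13≈4.38, J37 51/18≈2.83, J22 58/26≈2.23, J11 42/30≈1.4, J18 17/24≈0.708.
All 13 CPU-hours of J39 fit (value 57) ; 48 remain.
J37: take in full, 18 CPU-hours for value 51 ; 30 left.
J22: take in full, 26 CPU-hours for value 58 ; 4 left.
Only 4 CPU-hours remain; take 4/30 of J11 for value 42×4/30 = 5.6.
Total value = 171.6.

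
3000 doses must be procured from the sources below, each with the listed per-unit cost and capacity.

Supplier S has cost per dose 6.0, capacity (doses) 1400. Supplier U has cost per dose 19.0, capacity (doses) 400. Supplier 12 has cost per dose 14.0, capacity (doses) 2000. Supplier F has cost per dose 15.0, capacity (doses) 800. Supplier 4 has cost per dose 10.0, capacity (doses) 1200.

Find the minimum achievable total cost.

26000

Cheapest first:
Supplier S (6.0): use full 1400 → 1600 doses to go.
Take 1200 from Supplier 4 at 10.0 → need 400 more.
Take 400 from Supplier 12 at 14.0 to finish.
Supplier F, Supplier U: unused.
Cost = 1400×6.0 + 1200×10.0 + 400×14.0 = 26000.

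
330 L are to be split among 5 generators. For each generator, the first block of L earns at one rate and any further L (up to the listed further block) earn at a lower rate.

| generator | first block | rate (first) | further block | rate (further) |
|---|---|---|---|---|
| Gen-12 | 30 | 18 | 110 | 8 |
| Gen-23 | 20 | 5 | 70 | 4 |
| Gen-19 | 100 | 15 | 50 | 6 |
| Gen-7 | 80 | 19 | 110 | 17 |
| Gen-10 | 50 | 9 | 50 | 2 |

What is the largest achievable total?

5520

Rank every tier by rate: Gen-7/first 19 > Gen-12/first 18 > Gen-7/second 17 > Gen-19/first 15 > Gen-10/first 9 > Gen-12/second 8 > Gen-19/second 6 > Gen-23/first 5 > Gen-23/second 4 > Gen-10/second 2.
Gen-7/first (19): +80 — 250 left.
Gen-12/first (18): +30 — 220 left.
Fill Gen-7 second block (110 at 17) — 110 left.
Fill Gen-19 first block (100 at 15) — 10 left.
Gen-10/first: +10 of 50 at 9; pool empty.
Total = 19×80 + 18×30 + 17×110 + 15×100 + 9×10 = 5520.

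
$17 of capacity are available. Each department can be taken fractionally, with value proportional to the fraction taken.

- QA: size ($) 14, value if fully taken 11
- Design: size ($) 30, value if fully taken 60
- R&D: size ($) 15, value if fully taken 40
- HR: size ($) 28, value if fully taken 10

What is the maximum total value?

Best value per unit of size first: R&D 40/15≈2.67, Design 60/30≈2, QA 11/14≈0.786, HR 10/28≈0.357.
Take all of R&D (15 $, value 40) ; 2 $ left.
Fill the last 2 $ with part of Design: 2/30 of it earns 4.
Total value = 44.

44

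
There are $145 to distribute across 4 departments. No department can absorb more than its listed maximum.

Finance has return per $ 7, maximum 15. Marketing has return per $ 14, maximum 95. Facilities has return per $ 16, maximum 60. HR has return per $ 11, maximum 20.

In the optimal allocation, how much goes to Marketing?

Rank by return per $: Facilities 16 > Marketing 14 > HR 11 > Finance 7.
Facilities takes 60 to reach its cap of 60 — 85 left.
Marketing: +85 (room for 95) → 85. Pool exhausted.

85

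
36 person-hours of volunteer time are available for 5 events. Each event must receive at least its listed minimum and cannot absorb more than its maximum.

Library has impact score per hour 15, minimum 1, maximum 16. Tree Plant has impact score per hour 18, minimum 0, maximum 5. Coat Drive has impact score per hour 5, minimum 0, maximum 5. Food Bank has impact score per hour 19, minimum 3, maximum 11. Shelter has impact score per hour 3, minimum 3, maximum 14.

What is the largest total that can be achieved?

Meeting every minimum uses 1+0+0+3+3 = 7 person-hours, leaving 29.
Order the events by impact score per hour: Food Bank 19 > Tree Plant 18 > Library 15 > Coat Drive 5 > Shelter 3.
Food Bank takes 8 more to reach its cap of 11 — 21 left.
Give Tree Plant 5 more to hit its cap of 5 — 16 left.
Library takes 15 more to reach its cap of 16 — 1 left.
Coat Drive has room for 5 more but only 1 remain, so it gets 1.
Total = 15×16 + 18×5 + 5×1 + 19×11 + 3×3 = 553.

553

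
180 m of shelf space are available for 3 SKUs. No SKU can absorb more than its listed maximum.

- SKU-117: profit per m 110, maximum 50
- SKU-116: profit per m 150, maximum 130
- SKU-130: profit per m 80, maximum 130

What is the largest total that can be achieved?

25000

Highest profit per m first: SKU-116 150 > SKU-117 110 > SKU-130 80.
Give SKU-116 130 to hit its cap of 130 — 50 left.
SKU-117 takes 50 to reach its cap of 50 — 0 left.
Total = 110×50 + 150×130 = 25000.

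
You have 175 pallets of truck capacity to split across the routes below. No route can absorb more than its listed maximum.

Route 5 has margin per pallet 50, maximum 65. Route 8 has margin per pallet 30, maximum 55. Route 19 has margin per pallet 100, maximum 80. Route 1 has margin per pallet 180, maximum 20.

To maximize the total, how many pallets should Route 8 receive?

Highest margin per pallet first: Route 1 180 > Route 19 100 > Route 5 50 > Route 8 30.
Route 1: +20 to 20 (cap) → 155 left.
Route 19 takes 80 to reach its cap of 80 → 75 left.
Route 5 takes 65 to reach its cap of 65 → 10 left.
Only 10 left; Route 8 takes them to reach 10.

10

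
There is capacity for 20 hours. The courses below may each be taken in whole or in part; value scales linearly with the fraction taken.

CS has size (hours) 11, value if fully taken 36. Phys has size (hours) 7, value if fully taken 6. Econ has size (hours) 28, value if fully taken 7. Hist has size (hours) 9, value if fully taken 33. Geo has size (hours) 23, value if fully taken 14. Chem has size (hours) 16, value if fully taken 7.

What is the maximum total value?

69

Sort by value density: Hist 33/9≈3.67, CS 36/11≈3.27, Phys 6/7≈0.857, Geo 14/23≈0.609, Chem 7/16≈0.438, Econ 7/28≈0.25.
Take all of Hist (9 hours, value 33) ; 11 hours left.
CS: take in full, 11 hours for value 36 ; 0 left.
Total value = 69.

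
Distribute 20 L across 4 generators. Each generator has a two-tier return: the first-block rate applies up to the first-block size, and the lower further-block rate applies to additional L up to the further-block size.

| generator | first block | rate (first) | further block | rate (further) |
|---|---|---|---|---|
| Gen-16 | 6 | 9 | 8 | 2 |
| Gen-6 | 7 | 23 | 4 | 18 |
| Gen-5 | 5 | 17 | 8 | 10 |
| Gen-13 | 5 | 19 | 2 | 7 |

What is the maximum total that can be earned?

396

Treat each block as its own option and order by rate: Gen-6/tier1 23 > Gen-13/tier1 19 > Gen-6/tier2 18 > Gen-5/tier1 17 > Gen-5/tier2 10 > Gen-16/tier1 9 > Gen-13/tier2 7 > Gen-16/tier2 2.
Fill Gen-6 tier1 block (7 at 23) — 13 left.
Gen-13/tier1 (19): +5 — 8 left.
Fill Gen-6 tier2 block (4 at 18) — 4 left.
4 remain; put them into Gen-5 tier1 at 17.
Total = 23×7 + 19×5 + 18×4 + 17×4 = 396.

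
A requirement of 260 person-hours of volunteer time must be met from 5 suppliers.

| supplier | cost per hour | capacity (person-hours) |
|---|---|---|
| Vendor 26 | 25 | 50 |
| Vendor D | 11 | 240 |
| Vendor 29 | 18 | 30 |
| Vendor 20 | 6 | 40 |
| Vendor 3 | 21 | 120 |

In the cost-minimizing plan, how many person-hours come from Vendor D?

220

Fill from the cheapest supplier first.
Vendor 20 (6): use full 40 — 220 person-hours to go.
Take 220 from Vendor D at 11 to finish.
Vendor 29, Vendor 3, Vendor 26: unused.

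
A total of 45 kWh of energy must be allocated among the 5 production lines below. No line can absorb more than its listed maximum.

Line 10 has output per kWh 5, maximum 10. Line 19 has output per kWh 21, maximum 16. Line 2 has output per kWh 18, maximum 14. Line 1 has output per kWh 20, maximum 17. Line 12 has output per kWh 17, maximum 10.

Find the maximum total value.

892

Highest output per kWh first: Line 19 21 > Line 1 20 > Line 2 18 > Line 12 17 > Line 10 5.
Line 19 takes 16 to reach its cap of 16 → 29 left.
Line 1: +17 to 17 (cap) → 12 left.
Only 12 left; Line 2 takes them to reach 12.
Total = 21×16 + 18×12 + 20×17 = 892.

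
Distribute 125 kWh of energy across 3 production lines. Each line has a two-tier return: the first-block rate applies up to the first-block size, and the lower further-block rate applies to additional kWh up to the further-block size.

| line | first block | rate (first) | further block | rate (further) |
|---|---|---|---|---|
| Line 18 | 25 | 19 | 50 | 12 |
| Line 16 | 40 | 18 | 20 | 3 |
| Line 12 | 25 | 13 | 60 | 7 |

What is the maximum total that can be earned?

1940

Treat each block as its own option and order by rate: Line 18/tier1 19 > Line 16/tier1 18 > Line 12/tier1 13 > Line 18/tier2 12 > Line 12/tier2 7 > Line 16/tier2 3.
Fill Line 18 tier1 block (25 at 19) ; 100 left.
Line 16 tier1 at 18: fill all 40 ; 60 left.
Fill Line 12 tier1 block (25 at 13) ; 35 left.
35 remain; put them into Line 18 tier2 at 12.
Total = 19×25 + 18×40 + 13×25 + 12×35 = 1940.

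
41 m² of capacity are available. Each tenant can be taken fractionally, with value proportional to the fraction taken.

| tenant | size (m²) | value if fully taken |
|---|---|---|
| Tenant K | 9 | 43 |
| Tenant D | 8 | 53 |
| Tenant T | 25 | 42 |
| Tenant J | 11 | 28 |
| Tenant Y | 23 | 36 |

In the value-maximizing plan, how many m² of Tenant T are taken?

13

Sort by value density: Tenant D 53/8≈6.62, Tenant K 43/9≈4.78, Tenant J 28/11≈2.55, Tenant T 42/25≈1.68, Tenant Y 36/23≈1.57.
Tenant D: take in full, 8 m² for value 53 → 33 left.
Take all of Tenant K (9 m², value 43) → 24 m² left.
All 11 m² of Tenant J fit (value 28) → 13 remain.
13 m² left: a 13/25 share of Tenant T gives 42×13/25 = 21.84.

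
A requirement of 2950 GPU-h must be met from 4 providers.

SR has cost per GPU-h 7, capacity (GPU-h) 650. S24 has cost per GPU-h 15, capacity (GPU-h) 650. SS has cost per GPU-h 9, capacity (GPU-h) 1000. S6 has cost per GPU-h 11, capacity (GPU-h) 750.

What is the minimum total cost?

Fill from the cheapest provider first.
SR at 7: take all 650 GPU-h ; 2300 still needed.
SS (9): use full 1000 ; 1300 GPU-h to go.
S6 at 11: take all 750 GPU-h ; 550 still needed.
S24 (15): take the remaining 550 ; done.
Cost = 650×7 + 1000×9 + 750×11 + 550×15 = 30050.

30050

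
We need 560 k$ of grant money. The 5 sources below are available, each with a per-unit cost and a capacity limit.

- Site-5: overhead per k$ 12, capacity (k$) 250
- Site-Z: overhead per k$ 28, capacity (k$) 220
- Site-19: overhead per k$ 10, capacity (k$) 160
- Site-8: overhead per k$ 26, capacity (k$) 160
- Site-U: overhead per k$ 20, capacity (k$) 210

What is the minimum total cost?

7600

Fill from the cheapest source first.
Take 160 from Site-19 at 10 → need 400 more.
Take 250 from Site-5 at 12 → need 150 more.
Take 150 from Site-U at 20 to finish.
Site-8, Site-Z: unused.
Cost = 160×10 + 250×12 + 150×20 = 7600.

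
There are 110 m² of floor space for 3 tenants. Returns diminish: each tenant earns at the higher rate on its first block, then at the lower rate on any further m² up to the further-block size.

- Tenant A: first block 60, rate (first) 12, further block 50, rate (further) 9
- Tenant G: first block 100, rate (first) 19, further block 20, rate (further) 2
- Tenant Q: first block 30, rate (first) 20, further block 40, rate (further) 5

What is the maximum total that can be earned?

Treat each block as its own option and order by rate: Tenant Q/first 20 > Tenant G/first 19 > Tenant A/first 12 > Tenant A/second 9 > Tenant Q/second 5 > Tenant G/second 2.
Fill Tenant Q first block (30 at 20) — 80 left.
Tenant G first at 19: only 80 left, fill 80.
Total = 20×30 + 19×80 = 2120.

2120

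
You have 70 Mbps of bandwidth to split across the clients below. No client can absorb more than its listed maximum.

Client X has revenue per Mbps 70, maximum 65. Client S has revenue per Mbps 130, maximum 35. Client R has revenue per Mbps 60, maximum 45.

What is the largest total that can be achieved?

Rank by revenue per Mbps: Client S 130 > Client X 70 > Client R 60.
Client S: +35 to 35 (cap) → 35 left.
Client X has room for 65 but only 35 remain, so it gets 35.
Total = 70×35 + 130×35 = 7000.

7000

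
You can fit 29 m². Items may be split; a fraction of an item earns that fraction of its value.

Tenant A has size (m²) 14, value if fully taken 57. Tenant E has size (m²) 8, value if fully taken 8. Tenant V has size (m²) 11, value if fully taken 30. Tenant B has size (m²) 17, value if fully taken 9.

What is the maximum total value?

Rank by value-to-size ratio: Tenant A 57/14≈4.07, Tenant V 30/11≈2.73, Tenant E 8/8≈1, Tenant B 9/17≈0.529.
All 14 m² of Tenant A fit (value 57) — 15 remain.
Tenant V: take in full, 11 m² for value 30 — 4 left.
Fill the last 4 m² with part of Tenant E: 4/8 of it earns 4.
Total value = 91.

91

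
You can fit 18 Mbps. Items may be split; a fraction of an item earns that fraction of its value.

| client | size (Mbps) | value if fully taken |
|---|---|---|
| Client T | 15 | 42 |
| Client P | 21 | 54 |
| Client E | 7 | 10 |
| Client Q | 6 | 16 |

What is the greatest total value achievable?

Rank by value-to-size ratio: Client T 42/15≈2.8, Client Q 16/6≈2.67, Client P 54/21≈2.57, Client E 10/7≈1.43.
Client T: take in full, 15 Mbps for value 42 — 3 left.
Fill the last 3 Mbps with part of Client Q: 3/6 of it earns 8.
Total value = 50.

50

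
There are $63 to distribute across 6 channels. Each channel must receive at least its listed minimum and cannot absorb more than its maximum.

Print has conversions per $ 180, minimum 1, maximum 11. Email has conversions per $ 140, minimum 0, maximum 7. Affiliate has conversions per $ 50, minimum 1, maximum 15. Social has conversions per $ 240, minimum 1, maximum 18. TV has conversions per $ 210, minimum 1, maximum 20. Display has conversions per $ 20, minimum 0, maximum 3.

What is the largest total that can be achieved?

11830

Meeting every minimum uses 1+0+1+1+1+0 = 4 $, leaving 59.
Highest conversions per $ first: Social 240 > TV 210 > Print 180 > Email 140 > Affiliate 50 > Display 20.
Social takes 17 more to reach its cap of 18 → 42 left.
Give TV 19 more to hit its cap of 20 → 23 left.
Print takes 10 more to reach its cap of 11 → 13 left.
Give Email 7 more to hit its cap of 7 → 6 left.
Only 6 left; Affiliate takes them to reach 7.
Total = 180×11 + 140×7 + 50×7 + 240×18 + 210×20 = 11830.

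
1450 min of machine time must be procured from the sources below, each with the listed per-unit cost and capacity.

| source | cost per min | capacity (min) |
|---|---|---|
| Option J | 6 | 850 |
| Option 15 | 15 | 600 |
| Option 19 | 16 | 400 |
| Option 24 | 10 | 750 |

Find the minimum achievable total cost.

Use sources in increasing cost order.
Option J at 6: take all 850 min ; 600 still needed.
Option 24 at 10: take 600 of its 750 ; requirement met.
Option 15, Option 19: unused.
Cost = 850×6 + 600×10 = 11100.

11100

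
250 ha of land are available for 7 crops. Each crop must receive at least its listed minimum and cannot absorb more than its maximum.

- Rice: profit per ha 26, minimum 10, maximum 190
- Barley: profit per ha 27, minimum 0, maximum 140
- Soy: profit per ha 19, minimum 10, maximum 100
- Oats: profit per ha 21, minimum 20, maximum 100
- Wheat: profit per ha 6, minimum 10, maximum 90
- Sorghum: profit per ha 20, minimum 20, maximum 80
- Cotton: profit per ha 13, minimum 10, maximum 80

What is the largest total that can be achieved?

Meeting every minimum uses 10+0+10+20+10+20+10 = 80 ha, leaving 170.
Order the crops by profit per ha: Barley 27 > Rice 26 > Oats 21 > Sorghum 20 > Soy 19 > Cotton 13 > Wheat 6.
Barley takes 140 more to reach its cap of 140 → 30 left.
Rice: +30 (room for 180) → 40. Pool exhausted.
Total = 26×40 + 27×140 + 19×10 + 21×20 + 6×10 + 20×20 + 13×10 = 6020.

6020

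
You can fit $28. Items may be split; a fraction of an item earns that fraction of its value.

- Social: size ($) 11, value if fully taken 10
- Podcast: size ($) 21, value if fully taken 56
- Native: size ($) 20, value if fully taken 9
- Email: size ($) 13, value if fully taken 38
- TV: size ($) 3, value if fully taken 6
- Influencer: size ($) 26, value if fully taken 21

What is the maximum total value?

Best value per unit of size first: Email 38/13≈2.92, Podcast 56/21≈2.67, TV 6/3≈2, Social 10/11≈0.909, Influencer 21/26≈0.808, Native 9/20≈0.45.
Take all of Email (13 $, value 38) — 15 $ left.
Fill the last 15 $ with part of Podcast: 15/21 of it earns 40.
Total value = 78.

78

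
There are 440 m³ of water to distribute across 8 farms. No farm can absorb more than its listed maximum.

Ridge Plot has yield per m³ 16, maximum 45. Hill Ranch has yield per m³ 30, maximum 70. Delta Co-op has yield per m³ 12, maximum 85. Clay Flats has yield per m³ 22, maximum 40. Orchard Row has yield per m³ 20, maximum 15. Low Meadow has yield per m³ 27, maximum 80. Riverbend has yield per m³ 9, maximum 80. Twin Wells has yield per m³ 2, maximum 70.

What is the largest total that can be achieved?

7950

Rank by yield per m³: Hill Ranch 30 > Low Meadow 27 > Clay Flats 22 > Orchard Row 20 > Ridge Plot 16 > Delta Co-op 12 > Riverbend 9 > Twin Wells 2.
Hill Ranch: +70 to 70 (cap) → 370 left.
Low Meadow: +80 to 80 (cap) → 290 left.
Clay Flats takes 40 to reach its cap of 40 → 250 left.
Orchard Row takes 15 to reach its cap of 15 → 235 left.
Ridge Plot takes 45 to reach its cap of 45 → 190 left.
Delta Co-op: +85 to 85 (cap) → 105 left.
Give Riverbend 80 to hit its cap of 80 → 25 left.
Twin Wells: +25 (room for 70) → 25. Pool exhausted.
Total = 16×45 + 30×70 + 12×85 + 22×40 + 20×15 + 27×80 + 9×80 + 2×25 = 7950.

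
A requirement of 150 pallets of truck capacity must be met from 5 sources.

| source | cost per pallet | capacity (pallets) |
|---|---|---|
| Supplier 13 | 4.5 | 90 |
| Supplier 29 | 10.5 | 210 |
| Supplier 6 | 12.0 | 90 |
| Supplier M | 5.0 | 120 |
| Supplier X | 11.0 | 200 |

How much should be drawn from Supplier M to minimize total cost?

60

Fill from the cheapest source first.
Take 90 from Supplier 13 at 4.5 — need 60 more.
Supplier M at 5.0: take 60 of its 120 — requirement met.
Supplier 29, Supplier X, Supplier 6: unused.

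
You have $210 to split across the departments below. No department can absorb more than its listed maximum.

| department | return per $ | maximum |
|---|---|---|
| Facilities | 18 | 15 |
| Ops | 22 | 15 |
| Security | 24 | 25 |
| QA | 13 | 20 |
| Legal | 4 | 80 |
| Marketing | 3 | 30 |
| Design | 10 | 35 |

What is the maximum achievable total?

Rank by return per $: Security 24 > Ops 22 > Facilities 18 > QA 13 > Design 10 > Legal 4 > Marketing 3.
Security takes 25 to reach its cap of 25 → 185 left.
Ops takes 15 to reach its cap of 15 → 170 left.
Facilities takes 15 to reach its cap of 15 → 155 left.
QA: +20 to 20 (cap) → 135 left.
Design takes 35 to reach its cap of 35 → 100 left.
Legal takes 80 to reach its cap of 80 → 20 left.
Only 20 left; Marketing takes them to reach 20.
Total = 18×15 + 22×15 + 24×25 + 13×20 + 4×80 + 3×20 + 10×35 = 2190.

2190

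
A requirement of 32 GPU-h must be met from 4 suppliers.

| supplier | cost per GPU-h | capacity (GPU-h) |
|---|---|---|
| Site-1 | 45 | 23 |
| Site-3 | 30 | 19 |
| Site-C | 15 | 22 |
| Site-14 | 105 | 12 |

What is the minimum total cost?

Cheapest first:
Site-C at 15: take all 22 GPU-h → 10 still needed.
Site-3 at 30: take 10 of its 19 → requirement met.
Site-1, Site-14: unused.
Cost = 22×15 + 10×30 = 630.

630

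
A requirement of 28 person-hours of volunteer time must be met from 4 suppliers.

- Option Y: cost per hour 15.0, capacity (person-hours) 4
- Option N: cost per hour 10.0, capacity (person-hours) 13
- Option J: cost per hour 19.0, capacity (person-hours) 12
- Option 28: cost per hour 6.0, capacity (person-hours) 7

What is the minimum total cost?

308

Fill from the cheapest supplier first.
Take 7 from Option 28 at 6.0 ; need 21 more.
Take 13 from Option N at 10.0 ; need 8 more.
Take 4 from Option Y at 15.0 ; need 4 more.
Take 4 from Option J at 19.0 to finish.
Cost = 7×6.0 + 13×10.0 + 4×15.0 + 4×19.0 = 308.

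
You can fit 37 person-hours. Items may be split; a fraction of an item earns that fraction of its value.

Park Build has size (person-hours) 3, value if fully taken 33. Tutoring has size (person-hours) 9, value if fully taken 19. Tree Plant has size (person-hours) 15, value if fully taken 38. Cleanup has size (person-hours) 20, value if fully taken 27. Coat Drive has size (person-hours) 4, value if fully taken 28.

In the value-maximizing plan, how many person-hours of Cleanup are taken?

6

Sort by value density: Park Build 33/3≈11, Coat Drive 28/4≈7, Tree Plant 38/15≈2.53, Tutoring 19/9≈2.11, Cleanup 27/20≈1.35.
Park Build: take in full, 3 person-hours for value 33 — 34 left.
All 4 person-hours of Coat Drive fit (value 28) — 30 remain.
Tree Plant: take in full, 15 person-hours for value 38 — 15 left.
Tutoring: take in full, 9 person-hours for value 19 — 6 left.
Fill the last 6 person-hours with part of Cleanup: 6/20 of it earns 8.1.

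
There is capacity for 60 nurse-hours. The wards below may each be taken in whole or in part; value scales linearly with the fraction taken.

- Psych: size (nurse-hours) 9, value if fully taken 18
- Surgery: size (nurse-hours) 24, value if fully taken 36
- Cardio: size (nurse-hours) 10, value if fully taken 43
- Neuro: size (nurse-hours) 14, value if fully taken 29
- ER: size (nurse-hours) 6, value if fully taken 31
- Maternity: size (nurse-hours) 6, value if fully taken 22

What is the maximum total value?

Rank by value-to-size ratio: ER 31/6≈5.17, Cardio 43/10≈4.3, Maternity 22/6≈3.67, Neuro 29/14≈2.07, Psych 18/9≈2, Surgery 36/24≈1.5.
Take all of ER (6 nurse-hours, value 31) ; 54 nurse-hours left.
Take all of Cardio (10 nurse-hours, value 43) ; 44 nurse-hours left.
Maternity: take in full, 6 nurse-hours for value 22 ; 38 left.
Take all of Neuro (14 nurse-hours, value 29) ; 24 nurse-hours left.
All 9 nurse-hours of Psych fit (value 18) ; 15 remain.
15 nurse-hours left: a 15/24 share of Surgery gives 36×15/24 = 22.5.
Total value = 165.5.

165.5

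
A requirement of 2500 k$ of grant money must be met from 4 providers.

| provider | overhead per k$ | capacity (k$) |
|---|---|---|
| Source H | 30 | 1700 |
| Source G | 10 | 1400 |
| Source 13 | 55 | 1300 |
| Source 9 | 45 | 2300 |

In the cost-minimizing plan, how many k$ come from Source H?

Fill from the cheapest provider first.
Take 1400 from Source G at 10 → need 1100 more.
Source H (30): take the remaining 1100 → done.
Source 9, Source 13: unused.

1100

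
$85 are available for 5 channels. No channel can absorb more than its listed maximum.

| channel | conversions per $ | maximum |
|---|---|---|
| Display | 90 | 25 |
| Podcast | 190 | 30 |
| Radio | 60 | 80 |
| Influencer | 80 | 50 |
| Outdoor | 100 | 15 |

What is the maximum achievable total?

10650

Highest conversions per $ first: Podcast 190 > Outdoor 100 > Display 90 > Influencer 80 > Radio 60.
Give Podcast 30 to hit its cap of 30 → 55 left.
Give Outdoor 15 to hit its cap of 15 → 40 left.
Display takes 25 to reach its cap of 25 → 15 left.
Only 15 left; Influencer takes them to reach 15.
Total = 90×25 + 190×30 + 80×15 + 100×15 = 10650.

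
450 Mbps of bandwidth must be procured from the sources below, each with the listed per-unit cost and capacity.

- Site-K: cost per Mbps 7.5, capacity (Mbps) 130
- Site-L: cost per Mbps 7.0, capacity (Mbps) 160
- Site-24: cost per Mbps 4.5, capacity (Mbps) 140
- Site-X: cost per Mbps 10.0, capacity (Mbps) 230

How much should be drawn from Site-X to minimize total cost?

Use sources in increasing cost order.
Site-24 (4.5): use full 140 ; 310 Mbps to go.
Site-L at 7.0: take all 160 Mbps ; 150 still needed.
Take 130 from Site-K at 7.5 ; need 20 more.
Take 20 from Site-X at 10.0 to finish.

20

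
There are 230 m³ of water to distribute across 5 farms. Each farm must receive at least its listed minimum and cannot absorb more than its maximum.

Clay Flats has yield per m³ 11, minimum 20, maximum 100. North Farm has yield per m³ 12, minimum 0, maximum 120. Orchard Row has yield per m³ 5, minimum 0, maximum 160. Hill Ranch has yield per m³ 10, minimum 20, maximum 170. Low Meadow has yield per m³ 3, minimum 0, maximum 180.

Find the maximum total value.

2630

Meeting every minimum uses 20+0+0+20+0 = 40 m³, leaving 190.
Highest yield per m³ first: North Farm 12 > Clay Flats 11 > Hill Ranch 10 > Orchard Row 5 > Low Meadow 3.
North Farm takes 120 more to reach its cap of 120 — 70 left.
Only 70 left; Clay Flats takes them to reach 90.
Total = 11×90 + 12×120 + 10×20 = 2630.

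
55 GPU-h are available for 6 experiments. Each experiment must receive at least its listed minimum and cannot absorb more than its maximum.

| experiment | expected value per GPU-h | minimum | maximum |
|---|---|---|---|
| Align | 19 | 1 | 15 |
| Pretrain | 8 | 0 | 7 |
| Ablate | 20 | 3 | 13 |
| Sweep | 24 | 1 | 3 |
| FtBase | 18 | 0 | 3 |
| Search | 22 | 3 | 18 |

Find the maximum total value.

Meeting every minimum uses 1+0+3+1+0+3 = 8 GPU-h, leaving 47.
Rank by expected value per GPU-h: Sweep 24 > Search 22 > Ablate 20 > Align 19 > FtBase 18 > Pretrain 8.
Sweep: +2 to 3 (cap) — 45 left.
Search takes 15 more to reach its cap of 18 — 30 left.
Give Ablate 10 more to hit its cap of 13 — 20 left.
Give Align 14 more to hit its cap of 15 — 6 left.
Give FtBase 3 more to hit its cap of 3 — 3 left.
Pretrain: +3 (room for 7) → 3. Pool exhausted.
Total = 19×15 + 8×3 + 20×13 + 24×3 + 18×3 + 22×18 = 1091.

1091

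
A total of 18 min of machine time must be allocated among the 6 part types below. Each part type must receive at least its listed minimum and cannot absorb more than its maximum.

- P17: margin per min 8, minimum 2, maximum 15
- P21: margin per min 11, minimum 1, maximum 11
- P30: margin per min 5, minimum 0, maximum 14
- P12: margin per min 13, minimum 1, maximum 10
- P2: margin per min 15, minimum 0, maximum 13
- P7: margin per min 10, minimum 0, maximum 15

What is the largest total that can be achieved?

Meeting every minimum uses 2+1+0+1+0+0 = 4 min, leaving 14.
Rank by margin per min: P2 15 > P12 13 > P21 11 > P7 10 > P17 8 > P30 5.
Give P2 13 more to hit its cap of 13 → 1 left.
Only 1 left; P12 takes them to reach 2.
Total = 8×2 + 11×1 + 13×2 + 15×13 = 248.

248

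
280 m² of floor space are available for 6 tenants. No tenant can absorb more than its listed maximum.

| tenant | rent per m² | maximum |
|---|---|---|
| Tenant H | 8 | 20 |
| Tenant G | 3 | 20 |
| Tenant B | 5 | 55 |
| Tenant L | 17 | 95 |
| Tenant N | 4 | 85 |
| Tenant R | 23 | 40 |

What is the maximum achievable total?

3250

Order the tenants by rent per m²: Tenant R 23 > Tenant L 17 > Tenant H 8 > Tenant B 5 > Tenant N 4 > Tenant G 3.
Tenant R takes 40 to reach its cap of 40 — 240 left.
Tenant L takes 95 to reach its cap of 95 — 145 left.
Tenant H takes 20 to reach its cap of 20 — 125 left.
Tenant B: +55 to 55 (cap) — 70 left.
Tenant N: +70 (room for 85) → 70. Pool exhausted.
Total = 8×20 + 5×55 + 17×95 + 4×70 + 23×40 = 3250.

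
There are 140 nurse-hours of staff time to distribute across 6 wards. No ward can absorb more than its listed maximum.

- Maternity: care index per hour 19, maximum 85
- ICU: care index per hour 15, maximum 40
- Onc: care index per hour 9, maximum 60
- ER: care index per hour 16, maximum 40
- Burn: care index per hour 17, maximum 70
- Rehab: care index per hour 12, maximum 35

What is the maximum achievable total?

2550

Rank by care index per hour: Maternity 19 > Burn 17 > ER 16 > ICU 15 > Rehab 12 > Onc 9.
Maternity takes 85 to reach its cap of 85 — 55 left.
Only 55 left; Burn takes them to reach 55.
Total = 19×85 + 17×55 = 2550.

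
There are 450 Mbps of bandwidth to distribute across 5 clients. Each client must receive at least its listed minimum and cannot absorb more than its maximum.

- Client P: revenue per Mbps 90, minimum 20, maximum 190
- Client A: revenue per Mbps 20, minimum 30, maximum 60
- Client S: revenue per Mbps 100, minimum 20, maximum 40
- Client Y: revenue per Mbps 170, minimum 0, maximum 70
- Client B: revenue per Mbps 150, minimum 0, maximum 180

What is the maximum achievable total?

Meeting every minimum uses 20+30+20+0+0 = 70 Mbps, leaving 380.
Order the clients by revenue per Mbps: Client Y 170 > Client B 150 > Client S 100 > Client P 90 > Client A 20.
Give Client Y 70 more to hit its cap of 70 — 310 left.
Client B takes 180 more to reach its cap of 180 — 130 left.
Client S: +20 to 40 (cap) — 110 left.
Client P: +110 (room for 170) → 130. Pool exhausted.
Total = 90×130 + 20×30 + 100×40 + 170×70 + 150×180 = 55200.

55200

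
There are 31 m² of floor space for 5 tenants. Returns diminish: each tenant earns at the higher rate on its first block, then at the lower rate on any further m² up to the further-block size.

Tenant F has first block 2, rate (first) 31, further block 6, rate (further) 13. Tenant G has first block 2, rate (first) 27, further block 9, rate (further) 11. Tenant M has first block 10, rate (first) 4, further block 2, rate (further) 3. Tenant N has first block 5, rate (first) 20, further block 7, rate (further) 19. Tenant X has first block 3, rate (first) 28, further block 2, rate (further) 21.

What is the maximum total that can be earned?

597

Treat each block as its own option and order by rate: Tenant F/T1 31 > Tenant X/T1 28 > Tenant G/T1 27 > Tenant X/T2 21 > Tenant N/T1 20 > Tenant N/T2 19 > Tenant F/T2 13 > Tenant G/T2 11 > Tenant M/T1 4 > Tenant M/T2 3.
Tenant F T1 at 31: fill all 2 — 29 left.
Fill Tenant X T1 block (3 at 28) — 26 left.
Fill Tenant G T1 block (2 at 27) — 24 left.
Fill Tenant X T2 block (2 at 21) — 22 left.
Tenant N T1 at 20: fill all 5 — 17 left.
Tenant N/T2 (19): +7 — 10 left.
Fill Tenant F T2 block (6 at 13) — 4 left.
Tenant G/T2: +4 of 9 at 11; pool empty.
Total = 31×2 + 28×3 + 27×2 + 21×2 + 20×5 + 19×7 + 13×6 + 11×4 = 597.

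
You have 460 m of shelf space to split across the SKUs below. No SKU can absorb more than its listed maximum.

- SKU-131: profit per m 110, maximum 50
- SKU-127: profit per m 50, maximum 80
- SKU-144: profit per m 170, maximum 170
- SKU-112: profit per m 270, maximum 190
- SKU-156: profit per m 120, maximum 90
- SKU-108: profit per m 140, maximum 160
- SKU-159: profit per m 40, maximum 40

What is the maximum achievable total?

94200

Order the SKUs by profit per m: SKU-112 270 > SKU-144 170 > SKU-108 140 > SKU-156 120 > SKU-131 110 > SKU-127 50 > SKU-159 40.
Give SKU-112 190 to hit its cap of 190 — 270 left.
SKU-144 takes 170 to reach its cap of 170 — 100 left.
SKU-108: +100 (room for 160) → 100. Pool exhausted.
Total = 170×170 + 270×190 + 140×100 = 94200.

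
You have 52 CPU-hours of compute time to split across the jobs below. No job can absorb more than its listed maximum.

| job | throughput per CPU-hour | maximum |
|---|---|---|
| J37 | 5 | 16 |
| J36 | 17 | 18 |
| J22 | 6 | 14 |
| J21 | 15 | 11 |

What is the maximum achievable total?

600

Rank by throughput per CPU-hour: J36 17 > J21 15 > J22 6 > J37 5.
J36 takes 18 to reach its cap of 18 → 34 left.
J21: +11 to 11 (cap) → 23 left.
Give J22 14 to hit its cap of 14 → 9 left.
Only 9 left; J37 takes them to reach 9.
Total = 5×9 + 17×18 + 6×14 + 15×11 = 600.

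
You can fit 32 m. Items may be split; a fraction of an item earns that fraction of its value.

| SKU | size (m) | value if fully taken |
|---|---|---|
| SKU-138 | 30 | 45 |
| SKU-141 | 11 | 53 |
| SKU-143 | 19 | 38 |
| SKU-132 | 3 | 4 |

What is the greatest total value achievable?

Sort by value density: SKU-141 53/11≈4.82, SKU-143 38/19≈2, SKU-138 45/30≈1.5, SKU-132 4/3≈1.33.
All 11 m of SKU-141 fit (value 53) → 21 remain.
All 19 m of SKU-143 fit (value 38) → 2 remain.
Only 2 m remain; take 2/30 of SKU-138 for value 45×2/30 = 3.
Total value = 94.

94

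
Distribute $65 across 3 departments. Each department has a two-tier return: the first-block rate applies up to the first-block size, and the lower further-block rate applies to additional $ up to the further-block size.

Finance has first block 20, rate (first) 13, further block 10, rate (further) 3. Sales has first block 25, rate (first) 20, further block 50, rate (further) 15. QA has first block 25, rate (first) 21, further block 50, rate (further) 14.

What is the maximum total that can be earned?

1250

Order all 6 blocks by rate: QA/first 21 > Sales/first 20 > Sales/second 15 > QA/second 14 > Finance/first 13 > Finance/second 3.
QA/first (21): +25 → 40 left.
Sales first at 20: fill all 25 → 15 left.
15 remain; put them into Sales second at 15.
Total = 21×25 + 20×25 + 15×15 = 1250.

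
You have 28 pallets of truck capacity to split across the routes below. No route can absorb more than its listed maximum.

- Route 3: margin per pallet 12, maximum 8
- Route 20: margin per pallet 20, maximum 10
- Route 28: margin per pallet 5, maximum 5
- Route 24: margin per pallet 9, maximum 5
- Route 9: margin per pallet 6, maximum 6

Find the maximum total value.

371

Order the routes by margin per pallet: Route 20 20 > Route 3 12 > Route 24 9 > Route 9 6 > Route 28 5.
Route 20 takes 10 to reach its cap of 10 — 18 left.
Route 3 takes 8 to reach its cap of 8 — 10 left.
Give Route 24 5 to hit its cap of 5 — 5 left.
Route 9: +5 (room for 6) → 5. Pool exhausted.
Total = 12×8 + 20×10 + 9×5 + 6×5 = 371.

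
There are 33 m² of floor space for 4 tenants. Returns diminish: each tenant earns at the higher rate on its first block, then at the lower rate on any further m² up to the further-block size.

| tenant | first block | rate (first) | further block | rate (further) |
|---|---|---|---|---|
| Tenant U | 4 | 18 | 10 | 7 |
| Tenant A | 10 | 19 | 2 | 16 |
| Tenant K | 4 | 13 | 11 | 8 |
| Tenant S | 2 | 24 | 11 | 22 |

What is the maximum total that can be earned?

636

Treat each block as its own option and order by rate: Tenant S/T1 24 > Tenant S/T2 22 > Tenant A/T1 19 > Tenant U/T1 18 > Tenant A/T2 16 > Tenant K/T1 13 > Tenant K/T2 8 > Tenant U/T2 7.
Tenant S T1 at 24: fill all 2 ; 31 left.
Tenant S/T2 (22): +11 ; 20 left.
Fill Tenant A T1 block (10 at 19) ; 10 left.
Fill Tenant U T1 block (4 at 18) ; 6 left.
Fill Tenant A T2 block (2 at 16) ; 4 left.
Fill Tenant K T1 block (4 at 13) ; 0 left.
Total = 24×2 + 22×11 + 19×10 + 18×4 + 16×2 + 13×4 = 636.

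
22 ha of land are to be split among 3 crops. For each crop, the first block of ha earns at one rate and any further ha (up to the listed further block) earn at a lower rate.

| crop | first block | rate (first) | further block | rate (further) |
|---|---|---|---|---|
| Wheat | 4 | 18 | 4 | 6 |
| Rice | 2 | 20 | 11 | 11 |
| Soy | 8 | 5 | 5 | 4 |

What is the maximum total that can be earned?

262

Treat each block as its own option and order by rate: Rice/first 20 > Wheat/first 18 > Rice/second 11 > Wheat/second 6 > Soy/first 5 > Soy/second 4.
Rice/first (20): +2 ; 20 left.
Fill Wheat first block (4 at 18) ; 16 left.
Fill Rice second block (11 at 11) ; 5 left.
Fill Wheat second block (4 at 6) ; 1 left.
1 remain; put them into Soy first at 5.
Total = 20×2 + 18×4 + 11×11 + 6×4 + 5×1 = 262.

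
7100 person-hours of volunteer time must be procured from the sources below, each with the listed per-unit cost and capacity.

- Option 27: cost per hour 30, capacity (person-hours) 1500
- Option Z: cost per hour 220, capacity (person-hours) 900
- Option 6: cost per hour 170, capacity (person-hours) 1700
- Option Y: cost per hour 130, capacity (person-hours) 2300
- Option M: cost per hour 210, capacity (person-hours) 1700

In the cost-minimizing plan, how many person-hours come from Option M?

1600

Fill from the cheapest source first.
Take 1500 from Option 27 at 30 — need 5600 more.
Option Y at 130: take all 2300 person-hours — 3300 still needed.
Option 6 (170): use full 1700 — 1600 person-hours to go.
Take 1600 from Option M at 210 to finish.
Option Z: unused.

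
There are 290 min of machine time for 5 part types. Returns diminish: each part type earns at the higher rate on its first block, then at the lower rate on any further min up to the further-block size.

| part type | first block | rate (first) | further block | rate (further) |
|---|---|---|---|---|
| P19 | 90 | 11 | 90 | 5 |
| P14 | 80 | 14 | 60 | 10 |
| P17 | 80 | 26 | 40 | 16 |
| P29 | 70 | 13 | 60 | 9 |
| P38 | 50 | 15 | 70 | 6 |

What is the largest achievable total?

Rank every tier by rate: P17/tier1 26 > P17/tier2 16 > P38/tier1 15 > P14/tier1 14 > P29/tier1 13 > P19/tier1 11 > P14/tier2 10 > P29/tier2 9 > P38/tier2 6 > P19/tier2 5.
P17 tier1 at 26: fill all 80 ; 210 left.
P17 tier2 at 16: fill all 40 ; 170 left.
P38 tier1 at 15: fill all 50 ; 120 left.
P14/tier1 (14): +80 ; 40 left.
P29/tier1: +40 of 70 at 13; pool empty.
Total = 26×80 + 16×40 + 15×50 + 14×80 + 13×40 = 5110.

5110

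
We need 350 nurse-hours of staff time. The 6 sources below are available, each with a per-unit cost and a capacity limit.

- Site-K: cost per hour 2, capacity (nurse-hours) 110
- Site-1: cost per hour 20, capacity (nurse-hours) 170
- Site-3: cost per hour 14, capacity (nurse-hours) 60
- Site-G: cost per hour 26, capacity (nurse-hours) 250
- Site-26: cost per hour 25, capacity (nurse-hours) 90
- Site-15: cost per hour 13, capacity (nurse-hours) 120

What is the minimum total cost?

Fill from the cheapest source first.
Take 110 from Site-K at 2 ; need 240 more.
Take 120 from Site-15 at 13 ; need 120 more.
Site-3 at 14: take all 60 nurse-hours ; 60 still needed.
Site-1 (20): take the remaining 60 ; done.
Site-26, Site-G: unused.
Cost = 110×2 + 120×13 + 60×14 + 60×20 = 3820.

3820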